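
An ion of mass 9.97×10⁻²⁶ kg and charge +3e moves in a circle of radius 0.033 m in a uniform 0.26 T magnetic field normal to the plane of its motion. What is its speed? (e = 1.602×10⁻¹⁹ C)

v ≈ 4.1×10⁴ m/s

From |q|vB = mv²/r, v = |q|Br/m.
v = (4.806×10⁻¹⁹)(0.26)(0.033)/9.97×10⁻²⁶ ≈ 4.1×10⁴ m/s.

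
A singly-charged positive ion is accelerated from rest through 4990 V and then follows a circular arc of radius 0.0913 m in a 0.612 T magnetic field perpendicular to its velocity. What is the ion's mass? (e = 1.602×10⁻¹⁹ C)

m ≈ 5.01×10⁻²⁶ kg

Combine |q|V = ½mv² and r = mv/(|q|B): eliminate v to get m = qB²r²/(2V).
m = (1.602×10⁻¹⁹)(0.612)²(0.0913)²/(2·4990) ≈ 5.01×10⁻²⁶ kg.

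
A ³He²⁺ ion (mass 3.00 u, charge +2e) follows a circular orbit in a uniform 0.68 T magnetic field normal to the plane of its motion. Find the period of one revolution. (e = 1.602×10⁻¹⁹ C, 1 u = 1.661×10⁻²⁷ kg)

The cyclotron period depends only on m, q, B: T = 2πm/(|q|B).
T = 2π(4.983×10⁻²⁷)/((3.204×10⁻¹⁹)(0.68)) ≈ 1.4×10⁻⁷ s.

T ≈ 1.4×10⁻⁷ s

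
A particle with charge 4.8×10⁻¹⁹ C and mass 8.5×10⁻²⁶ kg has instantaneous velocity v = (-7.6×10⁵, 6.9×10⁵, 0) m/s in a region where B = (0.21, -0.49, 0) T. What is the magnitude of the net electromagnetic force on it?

|F| ≈ 1.09×10⁻¹³ N

v×B = (0, 0, 2.28×10⁵) N/C.
F = q v×B = (4.8×10⁻¹⁹ C)·(0, 0, 2.28×10⁵) = (0, 0, 1.09×10⁻¹³) N.
|F| = 1.09×10⁻¹³ N.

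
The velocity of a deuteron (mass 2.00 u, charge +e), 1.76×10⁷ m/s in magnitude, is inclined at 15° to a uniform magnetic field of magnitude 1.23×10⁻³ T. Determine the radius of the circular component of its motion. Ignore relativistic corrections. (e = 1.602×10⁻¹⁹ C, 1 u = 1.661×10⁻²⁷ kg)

v⊥ = v sinθ = 1.76×10⁷·sin15° ≈ 4.555×10⁶ m/s.
r = m v⊥/(|q|B) = (3.322×10⁻²⁷)(4.555×10⁶)/((1.602×10⁻¹⁹)(1.23×10⁻³)) ≈ 76.8 m.

r ≈ 76.8 m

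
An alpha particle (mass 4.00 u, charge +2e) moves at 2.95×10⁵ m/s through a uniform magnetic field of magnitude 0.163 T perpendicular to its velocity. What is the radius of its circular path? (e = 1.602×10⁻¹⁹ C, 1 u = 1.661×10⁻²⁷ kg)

r ≈ 0.0375 m

The magnetic force provides the centripetal force: |q|vB = mv²/r.
r = mv/(|q|B) = (6.644×10⁻²⁷)(2.95×10⁵)/((3.204×10⁻¹⁹)(0.163)) ≈ 0.0375 m.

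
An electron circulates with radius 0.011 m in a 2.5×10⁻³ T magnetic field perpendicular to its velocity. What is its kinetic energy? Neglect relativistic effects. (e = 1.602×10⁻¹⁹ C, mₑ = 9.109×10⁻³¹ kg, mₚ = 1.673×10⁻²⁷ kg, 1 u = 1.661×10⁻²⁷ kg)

KE ≈ 1.1×10⁻¹⁷ J

v = |q|Br/m, then KE = ½mv² = (qBr)²/(2m).
v = (1.602×10⁻¹⁹)(2.5×10⁻³)(0.011)/9.109×10⁻³¹ ≈ 4.836×10⁶ m/s.
KE = ½(9.109×10⁻³¹)(4.836×10⁶)² ≈ 1.1×10⁻¹⁷ J.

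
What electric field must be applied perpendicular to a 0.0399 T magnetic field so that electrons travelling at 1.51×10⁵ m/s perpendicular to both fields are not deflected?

For straight-line motion qE = qvB, so E = vB.
E = 1.51×10⁵ × 0.0399 = 6020 V/m.

E = 6020 V/m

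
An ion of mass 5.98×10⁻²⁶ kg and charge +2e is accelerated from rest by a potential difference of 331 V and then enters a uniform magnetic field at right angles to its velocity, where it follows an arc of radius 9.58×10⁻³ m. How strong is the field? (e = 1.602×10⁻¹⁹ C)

v = √(2|q|V/m) = √(2·3.204×10⁻¹⁹·331/5.98×10⁻²⁶) ≈ 5.956×10⁴ m/s.
B = mv/(|q|r) = (5.98×10⁻²⁶)(5.956×10⁴)/((3.204×10⁻¹⁹)(9.58×10⁻³)) ≈ 1.16 T.

B ≈ 1.16 T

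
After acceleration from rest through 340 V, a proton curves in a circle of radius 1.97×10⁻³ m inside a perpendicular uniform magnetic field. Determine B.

v = √(2|q|V/m) = √(2·1.602×10⁻¹⁹·340/1.673×10⁻²⁷) ≈ 2.552×10⁵ m/s.
B = mv/(|q|r) = (1.673×10⁻²⁷)(2.552×10⁵)/((1.602×10⁻¹⁹)(1.97×10⁻³)) ≈ 1.35 T.

B ≈ 1.35 T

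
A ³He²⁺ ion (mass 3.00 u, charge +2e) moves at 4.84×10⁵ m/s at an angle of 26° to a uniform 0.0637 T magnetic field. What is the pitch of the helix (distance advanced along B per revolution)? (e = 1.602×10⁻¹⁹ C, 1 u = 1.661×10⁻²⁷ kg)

p ≈ 0.667 m

v∥ = v cosθ = 4.84×10⁵·cos26° ≈ 4.350×10⁵ m/s.
T = 2πm/(|q|B) = 2π(4.983×10⁻²⁷)/((3.204×10⁻¹⁹)(0.0637)) ≈ 1.534×10⁻⁶ s.
pitch = v∥ T = (4.350×10⁵)(1.534×10⁻⁶) ≈ 0.667 m.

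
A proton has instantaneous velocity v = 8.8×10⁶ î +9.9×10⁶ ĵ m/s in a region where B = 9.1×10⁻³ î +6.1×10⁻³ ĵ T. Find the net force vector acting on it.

F ≈ (0, 0, -5.83×10⁻¹⁵) N

v×B = (0, 0, -3.64×10⁴) N/C.
F = q v×B = (1.602×10⁻¹⁹ C)·(0, 0, -3.64×10⁴) = (0, 0, -5.83×10⁻¹⁵) N.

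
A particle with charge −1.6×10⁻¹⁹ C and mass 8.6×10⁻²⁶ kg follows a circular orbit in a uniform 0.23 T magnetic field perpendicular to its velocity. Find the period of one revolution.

T ≈ 1.5×10⁻⁵ s

The cyclotron period depends only on m, q, B: T = 2πm/(|q|B).
T = 2π(8.6×10⁻²⁶)/((1.6×10⁻¹⁹)(0.23)) ≈ 1.5×10⁻⁵ s.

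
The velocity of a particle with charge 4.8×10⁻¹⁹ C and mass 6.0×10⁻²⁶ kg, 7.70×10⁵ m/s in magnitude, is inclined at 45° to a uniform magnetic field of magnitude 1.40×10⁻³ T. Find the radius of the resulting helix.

v⊥ = v sinθ = 7.70×10⁵·sin45° ≈ 5.445×10⁵ m/s.
r = m v⊥/(|q|B) = (6.0×10⁻²⁶)(5.445×10⁵)/((4.8×10⁻¹⁹)(1.40×10⁻³)) ≈ 48.6 m.

r ≈ 48.6 m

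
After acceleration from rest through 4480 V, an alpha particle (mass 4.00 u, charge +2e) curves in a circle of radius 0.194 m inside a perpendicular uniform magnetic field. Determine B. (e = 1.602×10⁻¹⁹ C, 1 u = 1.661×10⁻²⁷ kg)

B ≈ 0.0703 T

v = √(2|q|V/m) = √(2·3.204×10⁻¹⁹·4480/6.644×10⁻²⁷) ≈ 6.573×10⁵ m/s.
B = mv/(|q|r) = (6.644×10⁻²⁷)(6.573×10⁵)/((3.204×10⁻¹⁹)(0.194)) ≈ 0.0703 T.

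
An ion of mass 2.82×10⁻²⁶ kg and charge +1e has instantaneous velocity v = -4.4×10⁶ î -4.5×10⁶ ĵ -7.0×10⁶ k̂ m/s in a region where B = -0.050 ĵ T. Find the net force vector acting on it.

v×B = (-3.50×10⁵, 0, 2.20×10⁵) N/C.
F = q v×B = (1.602×10⁻¹⁹ C)·(-3.50×10⁵, 0, 2.20×10⁵) = (-5.61×10⁻¹⁴, 0, 3.52×10⁻¹⁴) N.

F ≈ (-5.61×10⁻¹⁴, 0, 3.52×10⁻¹⁴) N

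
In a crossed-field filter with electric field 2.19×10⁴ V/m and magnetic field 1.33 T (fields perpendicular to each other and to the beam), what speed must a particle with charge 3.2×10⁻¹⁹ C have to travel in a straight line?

v = 1.65×10⁴ m/s

Straight-line motion ⇒ electric and magnetic forces cancel, so E = vB.
v = E/B = 2.19×10⁴/1.33 = 1.65×10⁴ m/s.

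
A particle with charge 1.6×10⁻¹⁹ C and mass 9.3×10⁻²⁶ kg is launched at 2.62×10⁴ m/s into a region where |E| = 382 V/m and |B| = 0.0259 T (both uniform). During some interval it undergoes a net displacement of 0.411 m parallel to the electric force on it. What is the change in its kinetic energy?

ΔKE ≈ 2.51×10⁻¹⁷ J

The magnetic force is always ⟂ v and does no work; only the electric force changes KE.
ΔKE = F_E · d = |q|E d = (1.6×10⁻¹⁹)(382)(0.411) ≈ 2.51×10⁻¹⁷ J.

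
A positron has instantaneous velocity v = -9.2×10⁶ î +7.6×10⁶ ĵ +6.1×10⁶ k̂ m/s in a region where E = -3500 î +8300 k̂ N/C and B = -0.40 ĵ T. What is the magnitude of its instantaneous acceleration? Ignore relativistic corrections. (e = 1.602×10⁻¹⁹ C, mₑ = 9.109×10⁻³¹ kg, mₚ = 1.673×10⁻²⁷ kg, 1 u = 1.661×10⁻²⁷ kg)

|a| ≈ 7.77×10¹⁷ m/s²

v×B = (2.44×10⁶, 0, 3.68×10⁶) N/C.
E + v×B = (2.44×10⁶, 0, 3.69×10⁶) N/C.
F = q(E + v×B) = (1.602×10⁻¹⁹ C)·(2.44×10⁶, 0, 3.69×10⁶) = (3.90×10⁻¹³, 0, 5.91×10⁻¹³) N.
|a| = |F|/m = 7.082×10⁻¹³/9.109×10⁻³¹ ≈ 7.77×10¹⁷ m/s².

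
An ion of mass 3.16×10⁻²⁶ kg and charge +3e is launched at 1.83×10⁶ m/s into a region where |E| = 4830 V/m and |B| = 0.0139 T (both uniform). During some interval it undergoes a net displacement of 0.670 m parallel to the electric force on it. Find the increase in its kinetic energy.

The magnetic force is always ⟂ v and does no work; only the electric force changes KE.
ΔKE = F_E · d = |q|E d = (4.806×10⁻¹⁹)(4830)(0.670) ≈ 1.56×10⁻¹⁵ J.

ΔKE ≈ 1.56×10⁻¹⁵ J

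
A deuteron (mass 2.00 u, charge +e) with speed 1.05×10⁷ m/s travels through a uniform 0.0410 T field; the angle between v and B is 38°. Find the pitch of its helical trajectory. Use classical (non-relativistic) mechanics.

p ≈ 26.3 m

v∥ = v cosθ = 1.05×10⁷·cos38° ≈ 8.274×10⁶ m/s.
T = 2πm/(|q|B) = 2π(3.322×10⁻²⁷)/((1.602×10⁻¹⁹)(0.0410)) ≈ 3.178×10⁻⁶ s.
pitch = v∥ T = (8.274×10⁶)(3.178×10⁻⁶) ≈ 26.3 m.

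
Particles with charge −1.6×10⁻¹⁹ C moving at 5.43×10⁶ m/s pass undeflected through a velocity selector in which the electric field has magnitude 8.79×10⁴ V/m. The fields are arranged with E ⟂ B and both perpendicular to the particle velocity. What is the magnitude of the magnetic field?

Balance of forces in the selector: qE = qvB ⇒ B = E/v.
B = 8.79×10⁴/5.43×10⁶ = 0.0162 T.

B = 0.0162 T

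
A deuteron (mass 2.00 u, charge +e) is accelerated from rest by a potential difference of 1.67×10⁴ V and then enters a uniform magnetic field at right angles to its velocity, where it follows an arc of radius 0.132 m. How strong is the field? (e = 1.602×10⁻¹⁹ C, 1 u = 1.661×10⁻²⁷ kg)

B ≈ 0.199 T

v = √(2|q|V/m) = √(2·1.602×10⁻¹⁹·1.67×10⁴/3.322×10⁻²⁷) ≈ 1.269×10⁶ m/s.
B = mv/(|q|r) = (3.322×10⁻²⁷)(1.269×10⁶)/((1.602×10⁻¹⁹)(0.132)) ≈ 0.199 T.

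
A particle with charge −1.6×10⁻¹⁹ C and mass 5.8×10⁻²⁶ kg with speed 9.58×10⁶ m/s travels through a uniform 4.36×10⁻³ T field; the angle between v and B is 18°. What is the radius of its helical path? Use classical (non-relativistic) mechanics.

r ≈ 246 m

v⊥ = v sinθ = 9.58×10⁶·sin18° ≈ 2.960×10⁶ m/s.
r = m v⊥/(|q|B) = (5.8×10⁻²⁶)(2.960×10⁶)/((1.6×10⁻¹⁹)(4.36×10⁻³)) ≈ 246 m.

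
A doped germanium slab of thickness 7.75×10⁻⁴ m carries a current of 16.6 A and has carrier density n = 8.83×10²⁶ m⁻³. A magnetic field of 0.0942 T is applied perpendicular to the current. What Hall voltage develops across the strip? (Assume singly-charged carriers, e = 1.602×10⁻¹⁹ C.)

V_H = IB/(n e t).
V_H = (16.6)(0.0942)/((8.83×10²⁶)(1.602×10⁻¹⁹)(7.75×10⁻⁴)) ≈ 1.43×10⁻⁵ V.

V_H ≈ 1.43×10⁻⁵ V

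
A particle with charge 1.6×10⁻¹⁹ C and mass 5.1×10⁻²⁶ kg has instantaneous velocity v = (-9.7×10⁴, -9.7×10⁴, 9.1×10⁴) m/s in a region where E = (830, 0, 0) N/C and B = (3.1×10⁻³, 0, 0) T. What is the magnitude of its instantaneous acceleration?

|a| ≈ 2.91×10⁹ m/s²

v×B = (0, 282, 301) N/C.
E + v×B = (830, 282, 301) N/C.
F = q(E + v×B) = (1.6×10⁻¹⁹ C)·(830, 282, 301) = (1.33×10⁻¹⁶, 4.51×10⁻¹⁷, 4.81×10⁻¹⁷) N.
|a| = |F|/m = 1.483×10⁻¹⁶/5.1×10⁻²⁶ ≈ 2.91×10⁹ m/s².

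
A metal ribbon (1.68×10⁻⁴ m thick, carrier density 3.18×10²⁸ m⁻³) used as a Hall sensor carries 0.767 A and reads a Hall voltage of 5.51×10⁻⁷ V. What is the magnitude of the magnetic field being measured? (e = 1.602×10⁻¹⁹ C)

B ≈ 0.615 T

From V_H = IB/(n e t), B = V_H n e t / I.
B = (5.51×10⁻⁷)(3.18×10²⁸)(1.602×10⁻¹⁹)(1.68×10⁻⁴)/0.767 ≈ 0.615 T.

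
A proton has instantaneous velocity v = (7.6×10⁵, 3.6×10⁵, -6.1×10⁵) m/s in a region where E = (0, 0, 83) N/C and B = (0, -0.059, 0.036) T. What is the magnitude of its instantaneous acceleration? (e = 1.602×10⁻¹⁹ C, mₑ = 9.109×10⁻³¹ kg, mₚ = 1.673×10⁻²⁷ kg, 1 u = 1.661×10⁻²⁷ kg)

v×B = (-2.30×10⁴, -2.74×10⁴, -4.48×10⁴) N/C.
E + v×B = (-2.30×10⁴, -2.74×10⁴, -4.48×10⁴) N/C.
F = q(E + v×B) = (1.602×10⁻¹⁹ C)·(-2.30×10⁴, -2.74×10⁴, -4.48×10⁴) = (-3.69×10⁻¹⁵, -4.38×10⁻¹⁵, -7.17×10⁻¹⁵) N.
|a| = |F|/m = 9.178×10⁻¹⁵/1.673×10⁻²⁷ ≈ 5.49×10¹² m/s².

|a| ≈ 5.49×10¹² m/s²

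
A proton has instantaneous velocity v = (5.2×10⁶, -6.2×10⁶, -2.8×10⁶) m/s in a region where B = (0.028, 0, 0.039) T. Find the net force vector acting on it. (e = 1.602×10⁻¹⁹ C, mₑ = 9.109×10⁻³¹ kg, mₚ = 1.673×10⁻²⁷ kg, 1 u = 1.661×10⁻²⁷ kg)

F ≈ (-3.87×10⁻¹⁴, -4.50×10⁻¹⁴, 2.78×10⁻¹⁴) N

v×B = (-2.42×10⁵, -2.81×10⁵, 1.74×10⁵) N/C.
F = q v×B = (1.602×10⁻¹⁹ C)·(-2.42×10⁵, -2.81×10⁵, 1.74×10⁵) = (-3.87×10⁻¹⁴, -4.50×10⁻¹⁴, 2.78×10⁻¹⁴) N.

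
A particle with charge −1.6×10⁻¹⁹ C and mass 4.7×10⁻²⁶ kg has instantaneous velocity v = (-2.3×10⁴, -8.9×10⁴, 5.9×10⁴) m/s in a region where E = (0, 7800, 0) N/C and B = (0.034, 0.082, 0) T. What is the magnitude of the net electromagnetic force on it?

|F| ≈ 1.76×10⁻¹⁵ N

v×B = (-4840, 2010, 1140) N/C.
E + v×B = (-4840, 9810, 1140) N/C.
F = q(E + v×B) = (−1.6×10⁻¹⁹ C)·(-4840, 9810, 1140) = (7.74×10⁻¹⁶, -1.57×10⁻¹⁵, -1.82×10⁻¹⁶) N.
|F| = 1.76×10⁻¹⁵ N.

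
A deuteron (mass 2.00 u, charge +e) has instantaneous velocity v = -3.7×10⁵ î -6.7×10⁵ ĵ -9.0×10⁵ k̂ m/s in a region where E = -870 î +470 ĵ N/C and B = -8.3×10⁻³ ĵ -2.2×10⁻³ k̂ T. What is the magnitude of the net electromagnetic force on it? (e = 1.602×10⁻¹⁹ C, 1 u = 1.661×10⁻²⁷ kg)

|F| ≈ 1.21×10⁻¹⁵ N

v×B = (-6000, -814, 3070) N/C.
E + v×B = (-6870, -344, 3070) N/C.
F = q(E + v×B) = (1.602×10⁻¹⁹ C)·(-6870, -344, 3070) = (-1.10×10⁻¹⁵, -5.51×10⁻¹⁷, 4.92×10⁻¹⁶) N.
|F| = 1.21×10⁻¹⁵ N.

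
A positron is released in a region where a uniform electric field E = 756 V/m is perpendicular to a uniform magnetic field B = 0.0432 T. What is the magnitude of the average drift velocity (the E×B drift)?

The steady drift has the magnetic force balancing the electric force, so v_d = E/B.
v_d = 756/0.0432 = 1.75×10⁴ m/s.

v_d ≈ 1.75×10⁴ m/s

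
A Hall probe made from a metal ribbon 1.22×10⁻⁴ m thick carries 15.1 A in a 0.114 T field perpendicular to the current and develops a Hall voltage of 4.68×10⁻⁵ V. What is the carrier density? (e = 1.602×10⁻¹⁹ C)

n ≈ 1.88×10²⁷ m⁻³

From V_H = IB/(n e t), n = IB/(V_H e t).
n = (15.1)(0.114)/((4.68×10⁻⁵)(1.602×10⁻¹⁹)(1.22×10⁻⁴)) ≈ 1.88×10²⁷ m⁻³.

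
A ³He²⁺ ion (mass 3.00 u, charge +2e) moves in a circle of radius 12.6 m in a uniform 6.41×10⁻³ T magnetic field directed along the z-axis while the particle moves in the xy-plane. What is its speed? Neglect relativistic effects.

From |q|vB = mv²/r, v = |q|Br/m.
v = (3.204×10⁻¹⁹)(6.41×10⁻³)(12.6)/4.983×10⁻²⁷ ≈ 5.19×10⁶ m/s.

v ≈ 5.19×10⁶ m/s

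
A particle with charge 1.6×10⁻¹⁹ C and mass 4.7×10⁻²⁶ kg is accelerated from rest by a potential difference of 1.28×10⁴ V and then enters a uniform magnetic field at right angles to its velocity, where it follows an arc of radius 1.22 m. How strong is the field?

B ≈ 0.0711 T

v = √(2|q|V/m) = √(2·1.6×10⁻¹⁹·1.28×10⁴/4.7×10⁻²⁶) ≈ 2.952×10⁵ m/s.
B = mv/(|q|r) = (4.7×10⁻²⁶)(2.952×10⁵)/((1.6×10⁻¹⁹)(1.22)) ≈ 0.0711 T.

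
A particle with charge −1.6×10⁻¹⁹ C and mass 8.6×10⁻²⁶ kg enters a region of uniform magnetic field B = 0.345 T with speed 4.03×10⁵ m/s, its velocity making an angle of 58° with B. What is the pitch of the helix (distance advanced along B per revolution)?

p ≈ 2.09 m

v∥ = v cosθ = 4.03×10⁵·cos58° ≈ 2.136×10⁵ m/s.
T = 2πm/(|q|B) = 2π(8.6×10⁻²⁶)/((1.6×10⁻¹⁹)(0.345)) ≈ 9.789×10⁻⁶ s.
pitch = v∥ T = (2.136×10⁵)(9.789×10⁻⁶) ≈ 2.09 m.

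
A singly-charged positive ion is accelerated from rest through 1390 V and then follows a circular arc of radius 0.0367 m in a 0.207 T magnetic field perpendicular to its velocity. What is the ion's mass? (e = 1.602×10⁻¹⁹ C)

Combine |q|V = ½mv² and r = mv/(|q|B): eliminate v to get m = qB²r²/(2V).
m = (1.602×10⁻¹⁹)(0.207)²(0.0367)²/(2·1390) ≈ 3.33×10⁻²⁷ kg.

m ≈ 3.33×10⁻²⁷ kg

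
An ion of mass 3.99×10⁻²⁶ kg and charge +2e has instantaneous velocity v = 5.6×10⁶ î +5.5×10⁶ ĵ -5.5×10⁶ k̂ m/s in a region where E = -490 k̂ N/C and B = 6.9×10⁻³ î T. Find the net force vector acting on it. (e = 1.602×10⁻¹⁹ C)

F ≈ (0, -1.22×10⁻¹⁴, -1.23×10⁻¹⁴) N

v×B = (0, -3.80×10⁴, -3.80×10⁴) N/C.
E + v×B = (0, -3.80×10⁴, -3.84×10⁴) N/C.
F = q(E + v×B) = (3.204×10⁻¹⁹ C)·(0, -3.80×10⁴, -3.84×10⁴) = (0, -1.22×10⁻¹⁴, -1.23×10⁻¹⁴) N.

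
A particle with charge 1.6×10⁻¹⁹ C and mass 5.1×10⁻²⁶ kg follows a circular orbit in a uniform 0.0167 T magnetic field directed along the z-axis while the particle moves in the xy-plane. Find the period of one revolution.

The cyclotron period depends only on m, q, B: T = 2πm/(|q|B).
T = 2π(5.1×10⁻²⁶)/((1.6×10⁻¹⁹)(0.0167)) ≈ 1.20×10⁻⁴ s.

T ≈ 1.20×10⁻⁴ s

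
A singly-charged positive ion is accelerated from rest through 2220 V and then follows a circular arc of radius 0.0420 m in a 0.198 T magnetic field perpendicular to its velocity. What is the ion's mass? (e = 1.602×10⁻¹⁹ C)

m ≈ 2.50×10⁻²⁷ kg

Combine |q|V = ½mv² and r = mv/(|q|B): eliminate v to get m = qB²r²/(2V).
m = (1.602×10⁻¹⁹)(0.198)²(0.0420)²/(2·2220) ≈ 2.50×10⁻²⁷ kg.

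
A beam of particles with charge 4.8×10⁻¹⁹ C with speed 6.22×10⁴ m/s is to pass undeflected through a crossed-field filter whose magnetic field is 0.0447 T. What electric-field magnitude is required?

E = 2780 V/m

For straight-line motion qE = qvB, so E = vB.
E = 6.22×10⁴ × 0.0447 = 2780 V/m.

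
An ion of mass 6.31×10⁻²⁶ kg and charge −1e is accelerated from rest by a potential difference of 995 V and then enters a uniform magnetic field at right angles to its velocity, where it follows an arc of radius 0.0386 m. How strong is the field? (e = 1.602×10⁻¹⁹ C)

B ≈ 0.725 T

v = √(2|q|V/m) = √(2·1.602×10⁻¹⁹·995/6.31×10⁻²⁶) ≈ 7.108×10⁴ m/s.
B = mv/(|q|r) = (6.31×10⁻²⁶)(7.108×10⁴)/((1.602×10⁻¹⁹)(0.0386)) ≈ 0.725 T.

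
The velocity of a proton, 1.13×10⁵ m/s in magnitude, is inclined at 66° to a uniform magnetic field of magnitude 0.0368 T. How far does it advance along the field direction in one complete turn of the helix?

v∥ = v cosθ = 1.13×10⁵·cos66° ≈ 4.596×10⁴ m/s.
T = 2πm/(|q|B) = 2π(1.673×10⁻²⁷)/((1.602×10⁻¹⁹)(0.0368)) ≈ 1.783×10⁻⁶ s.
pitch = v∥ T = (4.596×10⁴)(1.783×10⁻⁶) ≈ 0.0820 m.

p ≈ 0.0820 m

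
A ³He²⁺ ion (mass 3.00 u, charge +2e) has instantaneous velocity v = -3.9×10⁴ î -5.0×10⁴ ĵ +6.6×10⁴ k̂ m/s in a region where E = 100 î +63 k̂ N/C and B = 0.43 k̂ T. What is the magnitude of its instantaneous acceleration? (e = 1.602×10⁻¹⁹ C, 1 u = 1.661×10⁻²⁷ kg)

|a| ≈ 1.75×10¹² m/s²

v×B = (-2.15×10⁴, 1.68×10⁴, 0) N/C.
E + v×B = (-2.14×10⁴, 1.68×10⁴, 63.0) N/C.
F = q(E + v×B) = (3.204×10⁻¹⁹ C)·(-2.14×10⁴, 1.68×10⁴, 63.0) = (-6.86×10⁻¹⁵, 5.37×10⁻¹⁵, 2.02×10⁻¹⁷) N.
|a| = |F|/m = 8.711×10⁻¹⁵/4.983×10⁻²⁷ ≈ 1.75×10¹² m/s².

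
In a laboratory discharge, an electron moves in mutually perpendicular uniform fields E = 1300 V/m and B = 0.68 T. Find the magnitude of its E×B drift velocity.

v_d ≈ 1900 m/s

The steady drift has the magnetic force balancing the electric force, so v_d = E/B.
v_d = 1300/0.68 = 1900 m/s.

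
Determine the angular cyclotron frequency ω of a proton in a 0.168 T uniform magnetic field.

ω = |q|B/m.
ω = (1.602×10⁻¹⁹)(0.168)/1.673×10⁻²⁷ ≈ 1.61×10⁷ rad/s.

ω ≈ 1.61×10⁷ rad/s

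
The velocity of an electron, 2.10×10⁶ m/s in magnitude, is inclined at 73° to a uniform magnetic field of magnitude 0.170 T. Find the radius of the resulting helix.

r ≈ 6.72×10⁻⁵ m

v⊥ = v sinθ = 2.10×10⁶·sin73° ≈ 2.008×10⁶ m/s.
r = m v⊥/(|q|B) = (9.109×10⁻³¹)(2.008×10⁶)/((1.602×10⁻¹⁹)(0.170)) ≈ 6.72×10⁻⁵ m.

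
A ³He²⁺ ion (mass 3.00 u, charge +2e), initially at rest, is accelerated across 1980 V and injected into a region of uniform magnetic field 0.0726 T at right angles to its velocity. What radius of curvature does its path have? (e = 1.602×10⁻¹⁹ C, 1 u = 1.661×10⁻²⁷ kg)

Acceleration: |q|V = ½mv² ⇒ v = √(2|q|V/m) = √(2·3.204×10⁻¹⁹·1980/4.983×10⁻²⁷) ≈ 5.046×10⁵ m/s.
In the field: r = mv/(|q|B) = (4.983×10⁻²⁷)(5.046×10⁵)/((3.204×10⁻¹⁹)(0.0726)) ≈ 0.108 m.

r ≈ 0.108 m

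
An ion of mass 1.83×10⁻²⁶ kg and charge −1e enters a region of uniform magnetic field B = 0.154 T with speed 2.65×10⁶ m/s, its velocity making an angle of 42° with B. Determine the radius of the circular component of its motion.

v⊥ = v sinθ = 2.65×10⁶·sin42° ≈ 1.773×10⁶ m/s.
r = m v⊥/(|q|B) = (1.83×10⁻²⁶)(1.773×10⁶)/((1.602×10⁻¹⁹)(0.154)) ≈ 1.32 m.

r ≈ 1.32 m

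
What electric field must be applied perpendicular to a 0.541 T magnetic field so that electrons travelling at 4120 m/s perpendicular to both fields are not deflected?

For straight-line motion qE = qvB, so E = vB.
E = 4120 × 0.541 = 2230 V/m.

E = 2230 V/m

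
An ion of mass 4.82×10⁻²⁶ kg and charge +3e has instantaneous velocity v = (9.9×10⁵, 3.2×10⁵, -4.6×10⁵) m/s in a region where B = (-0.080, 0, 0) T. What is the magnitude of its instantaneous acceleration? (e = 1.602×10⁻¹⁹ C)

v×B = (0, 3.68×10⁴, 2.56×10⁴) N/C.
F = q v×B = (4.806×10⁻¹⁹ C)·(0, 3.68×10⁴, 2.56×10⁴) = (0, 1.77×10⁻¹⁴, 1.23×10⁻¹⁴) N.
|a| = |F|/m = 2.154×10⁻¹⁴/4.82×10⁻²⁶ ≈ 4.47×10¹¹ m/s².

|a| ≈ 4.47×10¹¹ m/s²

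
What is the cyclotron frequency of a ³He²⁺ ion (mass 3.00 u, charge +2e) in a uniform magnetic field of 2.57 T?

f ≈ 2.63×10⁷ Hz

f = |q|B/(2πm).
f = (3.204×10⁻¹⁹)(2.57)/(2π·4.983×10⁻²⁷) ≈ 2.63×10⁷ Hz.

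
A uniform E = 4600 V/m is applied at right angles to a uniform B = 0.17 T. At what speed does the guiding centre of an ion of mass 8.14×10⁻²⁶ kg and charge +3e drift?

v_d ≈ 2.7×10⁴ m/s

The E×B drift speed is v_d = E/B.
v_d = 4600/0.17 = 2.7×10⁴ m/s.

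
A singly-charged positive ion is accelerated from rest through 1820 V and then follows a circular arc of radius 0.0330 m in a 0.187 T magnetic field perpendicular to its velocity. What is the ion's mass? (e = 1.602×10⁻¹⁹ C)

m ≈ 1.68×10⁻²⁷ kg

Combine |q|V = ½mv² and r = mv/(|q|B): eliminate v to get m = qB²r²/(2V).
m = (1.602×10⁻¹⁹)(0.187)²(0.0330)²/(2·1820) ≈ 1.68×10⁻²⁷ kg.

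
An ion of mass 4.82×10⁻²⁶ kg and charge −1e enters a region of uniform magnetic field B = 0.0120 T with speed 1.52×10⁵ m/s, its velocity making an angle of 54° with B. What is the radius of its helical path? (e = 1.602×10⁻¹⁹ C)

v⊥ = v sinθ = 1.52×10⁵·sin54° ≈ 1.230×10⁵ m/s.
r = m v⊥/(|q|B) = (4.82×10⁻²⁶)(1.230×10⁵)/((1.602×10⁻¹⁹)(0.0120)) ≈ 3.08 m.

r ≈ 3.08 m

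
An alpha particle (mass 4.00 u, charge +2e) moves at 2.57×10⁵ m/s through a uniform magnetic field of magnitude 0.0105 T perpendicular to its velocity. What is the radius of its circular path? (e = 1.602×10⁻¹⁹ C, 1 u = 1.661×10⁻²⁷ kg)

r ≈ 0.508 m

The magnetic force provides the centripetal force: |q|vB = mv²/r.
r = mv/(|q|B) = (6.644×10⁻²⁷)(2.57×10⁵)/((3.204×10⁻¹⁹)(0.0105)) ≈ 0.508 m.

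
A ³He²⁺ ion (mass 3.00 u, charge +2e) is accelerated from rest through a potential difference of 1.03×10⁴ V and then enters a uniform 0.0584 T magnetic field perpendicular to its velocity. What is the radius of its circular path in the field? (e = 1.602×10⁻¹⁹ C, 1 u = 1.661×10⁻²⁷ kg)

Acceleration: |q|V = ½mv² ⇒ v = √(2|q|V/m) = √(2·3.204×10⁻¹⁹·1.03×10⁴/4.983×10⁻²⁷) ≈ 1.151×10⁶ m/s.
In the field: r = mv/(|q|B) = (4.983×10⁻²⁷)(1.151×10⁶)/((3.204×10⁻¹⁹)(0.0584)) ≈ 0.306 m.

r ≈ 0.306 m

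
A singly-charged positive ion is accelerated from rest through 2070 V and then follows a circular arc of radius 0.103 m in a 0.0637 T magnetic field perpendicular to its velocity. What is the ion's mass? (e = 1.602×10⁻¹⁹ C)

m ≈ 1.67×10⁻²⁷ kg

Combine |q|V = ½mv² and r = mv/(|q|B): eliminate v to get m = qB²r²/(2V).
m = (1.602×10⁻¹⁹)(0.0637)²(0.103)²/(2·2070) ≈ 1.67×10⁻²⁷ kg.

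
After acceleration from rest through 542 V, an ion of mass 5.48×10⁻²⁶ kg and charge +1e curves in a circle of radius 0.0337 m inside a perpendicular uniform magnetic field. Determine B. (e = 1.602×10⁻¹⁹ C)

v = √(2|q|V/m) = √(2·1.602×10⁻¹⁹·542/5.48×10⁻²⁶) ≈ 5.629×10⁴ m/s.
B = mv/(|q|r) = (5.48×10⁻²⁶)(5.629×10⁴)/((1.602×10⁻¹⁹)(0.0337)) ≈ 0.571 T.

B ≈ 0.571 T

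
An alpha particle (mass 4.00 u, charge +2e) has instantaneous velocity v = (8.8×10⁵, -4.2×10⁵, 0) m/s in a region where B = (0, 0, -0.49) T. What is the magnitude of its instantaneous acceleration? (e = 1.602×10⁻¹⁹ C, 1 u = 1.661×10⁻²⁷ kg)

v×B = (2.06×10⁵, 4.31×10⁵, 0) N/C.
F = q v×B = (3.204×10⁻¹⁹ C)·(2.06×10⁵, 4.31×10⁵, 0) = (6.59×10⁻¹⁴, 1.38×10⁻¹³, 0) N.
|a| = |F|/m = 1.531×10⁻¹³/6.644×10⁻²⁷ ≈ 2.30×10¹³ m/s².

|a| ≈ 2.30×10¹³ m/s²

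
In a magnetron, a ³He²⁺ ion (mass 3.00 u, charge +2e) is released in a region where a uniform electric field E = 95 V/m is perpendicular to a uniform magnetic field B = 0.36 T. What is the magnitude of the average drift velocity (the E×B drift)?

v_d ≈ 260 m/s

The steady drift has the magnetic force balancing the electric force, so v_d = E/B.
v_d = 95/0.36 = 260 m/s.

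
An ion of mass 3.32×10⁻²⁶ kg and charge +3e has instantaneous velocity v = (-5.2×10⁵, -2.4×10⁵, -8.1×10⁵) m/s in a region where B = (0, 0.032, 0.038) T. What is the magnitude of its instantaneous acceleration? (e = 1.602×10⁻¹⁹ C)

v×B = (1.68×10⁴, 1.98×10⁴, -1.66×10⁴) N/C.
F = q v×B = (4.806×10⁻¹⁹ C)·(1.68×10⁴, 1.98×10⁴, -1.66×10⁴) = (8.07×10⁻¹⁵, 9.50×10⁻¹⁵, -8.00×10⁻¹⁵) N.
|a| = |F|/m = 1.481×10⁻¹⁴/3.32×10⁻²⁶ ≈ 4.46×10¹¹ m/s².

|a| ≈ 4.46×10¹¹ m/s²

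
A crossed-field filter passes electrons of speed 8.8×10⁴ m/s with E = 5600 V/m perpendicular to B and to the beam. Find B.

Balance of forces in the selector: qE = qvB ⇒ B = E/v.
B = 5600/8.8×10⁴ = 0.064 T.

B = 0.064 T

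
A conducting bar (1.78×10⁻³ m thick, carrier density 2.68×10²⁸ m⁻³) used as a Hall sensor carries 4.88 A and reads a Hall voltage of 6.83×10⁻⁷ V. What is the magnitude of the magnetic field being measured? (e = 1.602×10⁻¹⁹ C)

From V_H = IB/(n e t), B = V_H n e t / I.
B = (6.83×10⁻⁷)(2.68×10²⁸)(1.602×10⁻¹⁹)(1.78×10⁻³)/4.88 ≈ 1.07 T.

B ≈ 1.07 T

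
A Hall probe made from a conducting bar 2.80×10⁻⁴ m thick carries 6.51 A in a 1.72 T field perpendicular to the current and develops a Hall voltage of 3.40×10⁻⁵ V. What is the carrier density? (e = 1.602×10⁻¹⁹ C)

n ≈ 7.34×10²⁷ m⁻³

From V_H = IB/(n e t), n = IB/(V_H e t).
n = (6.51)(1.72)/((3.40×10⁻⁵)(1.602×10⁻¹⁹)(2.80×10⁻⁴)) ≈ 7.34×10²⁷ m⁻³.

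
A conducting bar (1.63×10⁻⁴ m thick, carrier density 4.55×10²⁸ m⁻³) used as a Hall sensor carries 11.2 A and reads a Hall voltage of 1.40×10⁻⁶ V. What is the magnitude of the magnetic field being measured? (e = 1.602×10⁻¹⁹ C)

B ≈ 0.149 T

From V_H = IB/(n e t), B = V_H n e t / I.
B = (1.40×10⁻⁶)(4.55×10²⁸)(1.602×10⁻¹⁹)(1.63×10⁻⁴)/11.2 ≈ 0.149 T.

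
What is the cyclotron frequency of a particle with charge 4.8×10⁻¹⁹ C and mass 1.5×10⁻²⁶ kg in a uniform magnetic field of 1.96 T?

f ≈ 9.98×10⁶ Hz

f = |q|B/(2πm).
f = (4.8×10⁻¹⁹)(1.96)/(2π·1.5×10⁻²⁶) ≈ 9.98×10⁶ Hz.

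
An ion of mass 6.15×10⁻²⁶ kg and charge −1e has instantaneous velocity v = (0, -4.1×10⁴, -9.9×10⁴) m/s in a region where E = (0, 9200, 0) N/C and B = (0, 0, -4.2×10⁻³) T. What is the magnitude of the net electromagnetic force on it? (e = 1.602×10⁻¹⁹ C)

|F| ≈ 1.47×10⁻¹⁵ N

v×B = (172, 0, 0) N/C.
E + v×B = (172, 9200, 0) N/C.
F = q(E + v×B) = (−1.602×10⁻¹⁹ C)·(172, 9200, 0) = (-2.76×10⁻¹⁷, -1.47×10⁻¹⁵, 0) N.
|F| = 1.47×10⁻¹⁵ N.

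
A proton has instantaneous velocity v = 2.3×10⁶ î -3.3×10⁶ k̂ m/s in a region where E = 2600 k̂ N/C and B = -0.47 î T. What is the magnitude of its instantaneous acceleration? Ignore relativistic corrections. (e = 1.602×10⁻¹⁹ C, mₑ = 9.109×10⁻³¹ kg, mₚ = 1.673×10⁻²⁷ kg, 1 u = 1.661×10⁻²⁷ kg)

|a| ≈ 1.49×10¹⁴ m/s²

v×B = (0, 1.55×10⁶, 0) N/C.
E + v×B = (0, 1.55×10⁶, 2600) N/C.
F = q(E + v×B) = (1.602×10⁻¹⁹ C)·(0, 1.55×10⁶, 2600) = (0, 2.48×10⁻¹³, 4.17×10⁻¹⁶) N.
|a| = |F|/m = 2.485×10⁻¹³/1.673×10⁻²⁷ ≈ 1.49×10¹⁴ m/s².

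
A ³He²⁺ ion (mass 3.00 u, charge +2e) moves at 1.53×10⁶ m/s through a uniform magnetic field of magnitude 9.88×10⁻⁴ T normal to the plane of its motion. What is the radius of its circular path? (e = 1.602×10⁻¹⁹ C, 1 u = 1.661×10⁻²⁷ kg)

r ≈ 24.1 m

The magnetic force provides the centripetal force: |q|vB = mv²/r.
r = mv/(|q|B) = (4.983×10⁻²⁷)(1.53×10⁶)/((3.204×10⁻¹⁹)(9.88×10⁻⁴)) ≈ 24.1 m.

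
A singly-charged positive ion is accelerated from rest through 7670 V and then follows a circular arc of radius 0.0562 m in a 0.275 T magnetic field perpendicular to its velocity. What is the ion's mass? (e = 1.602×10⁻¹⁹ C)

m ≈ 2.49×10⁻²⁷ kg

Combine |q|V = ½mv² and r = mv/(|q|B): eliminate v to get m = qB²r²/(2V).
m = (1.602×10⁻¹⁹)(0.275)²(0.0562)²/(2·7670) ≈ 2.49×10⁻²⁷ kg.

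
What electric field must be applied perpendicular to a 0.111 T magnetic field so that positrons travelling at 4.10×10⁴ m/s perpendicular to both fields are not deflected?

E = 4550 V/m

For straight-line motion qE = qvB, so E = vB.
E = 4.10×10⁴ × 0.111 = 4550 V/m.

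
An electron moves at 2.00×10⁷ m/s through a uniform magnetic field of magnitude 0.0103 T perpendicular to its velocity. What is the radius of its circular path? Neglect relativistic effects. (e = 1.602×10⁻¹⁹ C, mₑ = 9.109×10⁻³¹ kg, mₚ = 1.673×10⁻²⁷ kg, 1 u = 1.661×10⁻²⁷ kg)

r ≈ 0.0110 m

The magnetic force provides the centripetal force: |q|vB = mv²/r.
r = mv/(|q|B) = (9.109×10⁻³¹)(2.00×10⁷)/((1.602×10⁻¹⁹)(0.0103)) ≈ 0.0110 m.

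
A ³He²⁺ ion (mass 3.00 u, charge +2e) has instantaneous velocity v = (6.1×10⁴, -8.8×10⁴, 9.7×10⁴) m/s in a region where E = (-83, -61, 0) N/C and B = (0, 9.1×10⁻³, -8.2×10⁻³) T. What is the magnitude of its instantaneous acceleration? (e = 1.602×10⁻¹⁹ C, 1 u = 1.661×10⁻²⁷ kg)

v×B = (-161, 500, 555) N/C.
E + v×B = (-244, 439, 555) N/C.
F = q(E + v×B) = (3.204×10⁻¹⁹ C)·(-244, 439, 555) = (-7.82×10⁻¹⁷, 1.41×10⁻¹⁶, 1.78×10⁻¹⁶) N.
|a| = |F|/m = 2.399×10⁻¹⁶/4.983×10⁻²⁷ ≈ 4.81×10¹⁰ m/s².

|a| ≈ 4.81×10¹⁰ m/s²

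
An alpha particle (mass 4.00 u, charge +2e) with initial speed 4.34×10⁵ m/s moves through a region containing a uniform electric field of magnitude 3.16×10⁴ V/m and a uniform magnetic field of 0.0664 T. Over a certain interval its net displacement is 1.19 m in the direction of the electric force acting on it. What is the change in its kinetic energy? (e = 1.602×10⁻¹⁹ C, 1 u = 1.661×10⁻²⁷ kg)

The magnetic force is always ⟂ v and does no work; only the electric force changes KE.
ΔKE = F_E · d = |q|E d = (3.204×10⁻¹⁹)(3.16×10⁴)(1.19) ≈ 1.20×10⁻¹⁴ J.

ΔKE ≈ 1.20×10⁻¹⁴ J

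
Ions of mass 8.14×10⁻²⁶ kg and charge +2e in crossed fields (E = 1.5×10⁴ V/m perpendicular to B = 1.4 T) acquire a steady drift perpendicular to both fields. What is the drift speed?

The E×B drift speed is v_d = E/B.
v_d = 1.5×10⁴/1.4 = 1.1×10⁴ m/s.

v_d ≈ 1.1×10⁴ m/s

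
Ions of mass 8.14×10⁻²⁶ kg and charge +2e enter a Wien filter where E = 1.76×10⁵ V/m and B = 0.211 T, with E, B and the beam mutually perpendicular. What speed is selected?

Zero net Lorentz force requires |qE| = |q v×B|, i.e. E = vB.
v = E/B = 1.76×10⁵/0.211 = 8.34×10⁵ m/s.

v = 8.34×10⁵ m/s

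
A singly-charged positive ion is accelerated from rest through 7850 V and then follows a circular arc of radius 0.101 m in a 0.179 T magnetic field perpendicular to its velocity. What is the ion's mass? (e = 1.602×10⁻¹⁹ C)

Combine |q|V = ½mv² and r = mv/(|q|B): eliminate v to get m = qB²r²/(2V).
m = (1.602×10⁻¹⁹)(0.179)²(0.101)²/(2·7850) ≈ 3.34×10⁻²⁷ kg.

m ≈ 3.34×10⁻²⁷ kg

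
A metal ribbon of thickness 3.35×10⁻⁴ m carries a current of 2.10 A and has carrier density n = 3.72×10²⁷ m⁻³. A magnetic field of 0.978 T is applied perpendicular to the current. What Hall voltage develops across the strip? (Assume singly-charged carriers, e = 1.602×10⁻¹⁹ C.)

V_H ≈ 1.03×10⁻⁵ V

V_H = IB/(n e t).
V_H = (2.10)(0.978)/((3.72×10²⁷)(1.602×10⁻¹⁹)(3.35×10⁻⁴)) ≈ 1.03×10⁻⁵ V.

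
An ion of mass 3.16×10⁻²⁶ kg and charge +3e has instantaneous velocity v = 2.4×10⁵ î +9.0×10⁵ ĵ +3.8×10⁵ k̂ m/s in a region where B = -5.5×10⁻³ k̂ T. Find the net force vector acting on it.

F ≈ (-2.38×10⁻¹⁵, 6.34×10⁻¹⁶, 0) N

v×B = (-4950, 1320, 0) N/C.
F = q v×B = (4.806×10⁻¹⁹ C)·(-4950, 1320, 0) = (-2.38×10⁻¹⁵, 6.34×10⁻¹⁶, 0) N.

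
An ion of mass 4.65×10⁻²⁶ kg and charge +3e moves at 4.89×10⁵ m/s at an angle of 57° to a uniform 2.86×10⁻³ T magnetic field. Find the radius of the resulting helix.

r ≈ 13.9 m

v⊥ = v sinθ = 4.89×10⁵·sin57° ≈ 4.101×10⁵ m/s.
r = m v⊥/(|q|B) = (4.65×10⁻²⁶)(4.101×10⁵)/((4.806×10⁻¹⁹)(2.86×10⁻³)) ≈ 13.9 m.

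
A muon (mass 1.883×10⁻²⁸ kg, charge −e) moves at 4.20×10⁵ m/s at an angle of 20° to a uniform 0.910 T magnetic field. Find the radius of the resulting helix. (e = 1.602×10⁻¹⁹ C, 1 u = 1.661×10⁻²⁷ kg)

r ≈ 1.86×10⁻⁴ m

v⊥ = v sinθ = 4.20×10⁵·sin20° ≈ 1.436×10⁵ m/s.
r = m v⊥/(|q|B) = (1.883×10⁻²⁸)(1.436×10⁵)/((1.602×10⁻¹⁹)(0.910)) ≈ 1.86×10⁻⁴ m.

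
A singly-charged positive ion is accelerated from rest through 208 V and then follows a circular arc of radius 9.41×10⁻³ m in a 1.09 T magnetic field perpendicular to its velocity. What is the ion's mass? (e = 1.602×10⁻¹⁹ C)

m ≈ 4.05×10⁻²⁶ kg

Combine |q|V = ½mv² and r = mv/(|q|B): eliminate v to get m = qB²r²/(2V).
m = (1.602×10⁻¹⁹)(1.09)²(9.41×10⁻³)²/(2·208) ≈ 4.05×10⁻²⁶ kg.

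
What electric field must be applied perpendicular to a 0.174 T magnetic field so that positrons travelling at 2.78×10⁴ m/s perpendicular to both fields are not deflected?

For straight-line motion qE = qvB, so E = vB.
E = 2.78×10⁴ × 0.174 = 4840 V/m.

E = 4840 V/m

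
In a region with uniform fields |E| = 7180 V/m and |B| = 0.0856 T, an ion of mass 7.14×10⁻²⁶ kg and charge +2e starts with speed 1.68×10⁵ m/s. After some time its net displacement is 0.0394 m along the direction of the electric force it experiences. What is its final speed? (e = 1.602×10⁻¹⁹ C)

v_f ≈ 1.75×10⁵ m/s

B does no work; ΔKE = |q|E d.
½mv_f² = ½mv₀² + |q|Ed = ½(7.14×10⁻²⁶)(1.68×10⁵)² + (3.204×10⁻¹⁹)(7180)(0.0394) ≈ 1.008×10⁻¹⁵ J + 9.064×10⁻¹⁷ J ≈ 1.098×10⁻¹⁵ J.
v_f = √(2·1.098×10⁻¹⁵/7.14×10⁻²⁶) ≈ 1.75×10⁵ m/s.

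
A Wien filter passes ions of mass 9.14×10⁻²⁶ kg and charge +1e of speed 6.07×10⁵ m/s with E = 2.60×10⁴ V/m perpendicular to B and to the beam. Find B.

B = 0.0428 T

Balance of forces in the selector: qE = qvB ⇒ B = E/v.
B = 2.60×10⁴/6.07×10⁵ = 0.0428 T.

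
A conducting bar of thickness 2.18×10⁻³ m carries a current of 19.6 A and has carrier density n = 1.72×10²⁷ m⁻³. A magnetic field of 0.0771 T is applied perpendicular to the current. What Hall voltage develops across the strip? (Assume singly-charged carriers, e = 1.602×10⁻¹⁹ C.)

V_H = IB/(n e t).
V_H = (19.6)(0.0771)/((1.72×10²⁷)(1.602×10⁻¹⁹)(2.18×10⁻³)) ≈ 2.52×10⁻⁶ V.

V_H ≈ 2.52×10⁻⁶ V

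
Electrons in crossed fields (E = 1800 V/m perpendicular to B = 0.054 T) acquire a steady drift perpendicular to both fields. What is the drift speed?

The steady drift has the magnetic force balancing the electric force, so v_d = E/B.
v_d = 1800/0.054 = 3.3×10⁴ m/s.

v_d ≈ 3.3×10⁴ m/s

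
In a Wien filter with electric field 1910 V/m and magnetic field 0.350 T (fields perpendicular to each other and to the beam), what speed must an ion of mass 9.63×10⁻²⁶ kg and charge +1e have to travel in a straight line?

v = 5460 m/s

Zero net Lorentz force requires |qE| = |q v×B|, i.e. E = vB.
v = E/B = 1910/0.350 = 5460 m/s.
The result is independent of the particle's charge and mass.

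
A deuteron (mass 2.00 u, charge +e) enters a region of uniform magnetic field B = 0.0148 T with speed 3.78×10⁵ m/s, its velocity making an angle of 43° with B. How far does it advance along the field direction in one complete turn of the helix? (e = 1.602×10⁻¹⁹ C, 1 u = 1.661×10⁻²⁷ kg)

v∥ = v cosθ = 3.78×10⁵·cos43° ≈ 2.765×10⁵ m/s.
T = 2πm/(|q|B) = 2π(3.322×10⁻²⁷)/((1.602×10⁻¹⁹)(0.0148)) ≈ 8.803×10⁻⁶ s.
pitch = v∥ T = (2.765×10⁵)(8.803×10⁻⁶) ≈ 2.43 m.

p ≈ 2.43 m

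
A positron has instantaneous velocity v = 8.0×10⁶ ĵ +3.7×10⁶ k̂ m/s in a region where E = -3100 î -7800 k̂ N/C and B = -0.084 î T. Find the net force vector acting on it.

F ≈ (-4.97×10⁻¹⁶, -4.98×10⁻¹⁴, 1.06×10⁻¹³) N

v×B = (0, -3.11×10⁵, 6.72×10⁵) N/C.
E + v×B = (-3100, -3.11×10⁵, 6.64×10⁵) N/C.
F = q(E + v×B) = (1.602×10⁻¹⁹ C)·(-3100, -3.11×10⁵, 6.64×10⁵) = (-4.97×10⁻¹⁶, -4.98×10⁻¹⁴, 1.06×10⁻¹³) N.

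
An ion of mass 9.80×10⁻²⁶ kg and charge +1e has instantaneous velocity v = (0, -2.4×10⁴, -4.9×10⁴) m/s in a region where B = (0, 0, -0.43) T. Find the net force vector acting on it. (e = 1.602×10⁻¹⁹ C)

F ≈ (1.65×10⁻¹⁵, 0, 0) N

v×B = (1.03×10⁴, 0, 0) N/C.
F = q v×B = (1.602×10⁻¹⁹ C)·(1.03×10⁴, 0, 0) = (1.65×10⁻¹⁵, 0, 0) N.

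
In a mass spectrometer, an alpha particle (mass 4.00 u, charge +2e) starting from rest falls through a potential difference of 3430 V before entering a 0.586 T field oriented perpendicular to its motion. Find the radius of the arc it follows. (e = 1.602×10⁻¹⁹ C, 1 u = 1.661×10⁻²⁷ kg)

Acceleration: |q|V = ½mv² ⇒ v = √(2|q|V/m) = √(2·3.204×10⁻¹⁹·3430/6.644×10⁻²⁷) ≈ 5.752×10⁵ m/s.
In the field: r = mv/(|q|B) = (6.644×10⁻²⁷)(5.752×10⁵)/((3.204×10⁻¹⁹)(0.586)) ≈ 0.0204 m.

r ≈ 0.0204 m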